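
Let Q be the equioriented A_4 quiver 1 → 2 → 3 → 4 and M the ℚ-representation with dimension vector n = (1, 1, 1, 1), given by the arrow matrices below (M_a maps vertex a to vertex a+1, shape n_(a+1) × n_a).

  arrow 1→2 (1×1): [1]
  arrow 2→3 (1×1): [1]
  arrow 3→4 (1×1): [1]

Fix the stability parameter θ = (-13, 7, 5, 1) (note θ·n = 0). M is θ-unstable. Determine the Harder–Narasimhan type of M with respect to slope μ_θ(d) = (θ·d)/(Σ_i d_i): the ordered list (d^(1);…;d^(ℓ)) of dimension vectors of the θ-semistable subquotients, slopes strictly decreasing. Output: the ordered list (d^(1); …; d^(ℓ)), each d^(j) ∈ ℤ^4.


Interval decomposition of M: I[1,4].
HN type (ℓ=2): μ^(1)=13/3; μ^(2)=-13

((0, 1, 1, 1); (1, 0, 0, 0))


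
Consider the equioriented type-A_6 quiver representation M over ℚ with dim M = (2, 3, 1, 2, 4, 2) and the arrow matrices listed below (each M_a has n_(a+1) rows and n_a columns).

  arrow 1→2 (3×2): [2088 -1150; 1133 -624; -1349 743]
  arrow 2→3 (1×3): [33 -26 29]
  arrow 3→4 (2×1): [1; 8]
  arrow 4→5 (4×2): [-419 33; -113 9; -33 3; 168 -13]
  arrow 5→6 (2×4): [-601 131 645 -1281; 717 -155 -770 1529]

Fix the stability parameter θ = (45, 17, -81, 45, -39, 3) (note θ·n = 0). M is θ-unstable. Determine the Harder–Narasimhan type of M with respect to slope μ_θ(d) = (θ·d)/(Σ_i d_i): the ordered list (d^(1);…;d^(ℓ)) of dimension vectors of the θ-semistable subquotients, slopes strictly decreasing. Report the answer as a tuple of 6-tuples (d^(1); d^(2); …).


Via rank(M_{q-1}∘⋯∘M_p): M ≅ I[1,2], I[1,6], I[2,2], I[4,6], I[5,5]^2.
μ_θ-semistable layers: μ^(1)=31; μ^(2)=17; μ^(3)=3; μ^(4)=-19/3; μ^(5)=-39

((1, 1, 0, 0, 0, 0); (0, 1, 0, 0, 0, 0); (0, 0, 0, 2, 2, 2); (1, 1, 1, 0, 0, 0); (0, 0, 0, 0, 2, 0))


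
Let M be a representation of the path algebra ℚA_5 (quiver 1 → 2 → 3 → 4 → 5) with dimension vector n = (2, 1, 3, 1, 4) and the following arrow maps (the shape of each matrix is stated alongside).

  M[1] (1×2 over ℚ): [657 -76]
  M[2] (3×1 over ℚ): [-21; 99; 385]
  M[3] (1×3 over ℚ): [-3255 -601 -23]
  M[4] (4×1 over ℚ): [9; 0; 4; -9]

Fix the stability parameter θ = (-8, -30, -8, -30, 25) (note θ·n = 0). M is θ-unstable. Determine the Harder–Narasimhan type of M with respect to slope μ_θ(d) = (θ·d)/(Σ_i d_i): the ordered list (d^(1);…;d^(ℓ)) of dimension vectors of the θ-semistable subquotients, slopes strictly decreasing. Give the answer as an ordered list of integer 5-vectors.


Barcode: M ≅ I[1,1], I[1,5], I[3,3]^2, I[5,5]^3. HN layers by μ_θ (3 steps, strictly decreasing):
  μ^(1)=25; μ^(2)=-8; μ^(3)=-19

((0, 0, 0, 0, 4); (1, 0, 2, 0, 0); (1, 1, 1, 1, 0))


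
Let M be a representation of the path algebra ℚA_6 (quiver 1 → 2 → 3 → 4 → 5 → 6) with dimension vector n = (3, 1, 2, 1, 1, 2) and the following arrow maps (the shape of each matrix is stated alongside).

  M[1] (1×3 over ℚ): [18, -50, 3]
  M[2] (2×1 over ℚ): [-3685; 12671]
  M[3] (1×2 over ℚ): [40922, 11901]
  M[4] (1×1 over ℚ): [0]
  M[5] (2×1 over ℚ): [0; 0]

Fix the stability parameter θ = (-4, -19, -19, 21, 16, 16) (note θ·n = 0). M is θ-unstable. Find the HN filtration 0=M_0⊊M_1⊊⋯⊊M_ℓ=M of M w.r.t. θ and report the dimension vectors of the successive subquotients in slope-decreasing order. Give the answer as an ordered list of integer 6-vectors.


Via rank(M_{q-1}∘⋯∘M_p): M ≅ I[1,1]^2, I[1,4], I[3,3], I[5,5], I[6,6]^2.
μ_θ-semistable layers: μ^(1)=21; μ^(2)=16; μ^(3)=-4; μ^(4)=-14; μ^(5)=-19

((0, 0, 0, 1, 0, 0); (0, 0, 0, 0, 1, 2); (2, 0, 0, 0, 0, 0); (1, 1, 1, 0, 0, 0); (0, 0, 1, 0, 0, 0))


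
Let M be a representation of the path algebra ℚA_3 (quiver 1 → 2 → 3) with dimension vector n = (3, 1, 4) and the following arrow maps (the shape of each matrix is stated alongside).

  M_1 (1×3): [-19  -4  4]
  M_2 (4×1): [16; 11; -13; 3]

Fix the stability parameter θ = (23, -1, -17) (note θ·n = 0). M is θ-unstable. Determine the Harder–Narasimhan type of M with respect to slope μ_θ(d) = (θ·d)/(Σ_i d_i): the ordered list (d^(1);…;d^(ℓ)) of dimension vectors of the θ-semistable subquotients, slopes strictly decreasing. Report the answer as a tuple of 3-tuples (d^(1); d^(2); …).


Via rank(M_{q-1}∘⋯∘M_p): M ≅ I[1,1]^2, I[1,3], I[3,3]^3.
μ_θ-semistable layers: μ^(1)=23; μ^(2)=5/3; μ^(3)=-17

((2, 0, 0); (1, 1, 1); (0, 0, 3))


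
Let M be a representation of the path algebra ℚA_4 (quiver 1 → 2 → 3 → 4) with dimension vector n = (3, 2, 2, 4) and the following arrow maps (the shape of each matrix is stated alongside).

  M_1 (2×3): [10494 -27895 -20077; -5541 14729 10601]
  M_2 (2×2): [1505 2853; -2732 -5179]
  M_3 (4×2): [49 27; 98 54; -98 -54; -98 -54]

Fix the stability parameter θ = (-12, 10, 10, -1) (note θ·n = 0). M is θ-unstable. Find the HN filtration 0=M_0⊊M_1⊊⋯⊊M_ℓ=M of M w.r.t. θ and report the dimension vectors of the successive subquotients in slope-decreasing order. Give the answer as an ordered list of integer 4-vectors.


Interval decomposition of M: I[1,1], I[1,3], I[1,4], I[4,4]^3.
HN type (ℓ=4): μ^(1)=10; μ^(2)=19/3; μ^(3)=-1; μ^(4)=-12

((0, 1, 1, 0); (0, 1, 1, 1); (0, 0, 0, 3); (3, 0, 0, 0))


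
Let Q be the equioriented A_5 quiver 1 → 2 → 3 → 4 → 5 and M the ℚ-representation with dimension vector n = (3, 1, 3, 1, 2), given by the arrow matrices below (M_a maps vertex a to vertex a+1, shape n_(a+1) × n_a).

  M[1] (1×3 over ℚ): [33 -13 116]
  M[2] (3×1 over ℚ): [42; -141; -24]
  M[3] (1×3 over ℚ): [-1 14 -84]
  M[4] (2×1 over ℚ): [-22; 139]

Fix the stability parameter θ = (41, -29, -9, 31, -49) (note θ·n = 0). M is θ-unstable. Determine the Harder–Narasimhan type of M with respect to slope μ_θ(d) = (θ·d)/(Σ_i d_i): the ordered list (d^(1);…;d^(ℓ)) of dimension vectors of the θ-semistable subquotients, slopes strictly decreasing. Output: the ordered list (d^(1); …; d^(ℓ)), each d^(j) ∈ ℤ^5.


Barcode: M ≅ I[1,1]^2, I[1,3], I[3,3], I[3,5], I[5,5]. HN layers by μ_θ (4 steps, strictly decreasing):
  μ^(1)=41; μ^(2)=1; μ^(3)=-9; μ^(4)=-49

((2, 0, 0, 0, 0); (1, 1, 1, 0, 0); (0, 0, 2, 1, 1); (0, 0, 0, 0, 1))


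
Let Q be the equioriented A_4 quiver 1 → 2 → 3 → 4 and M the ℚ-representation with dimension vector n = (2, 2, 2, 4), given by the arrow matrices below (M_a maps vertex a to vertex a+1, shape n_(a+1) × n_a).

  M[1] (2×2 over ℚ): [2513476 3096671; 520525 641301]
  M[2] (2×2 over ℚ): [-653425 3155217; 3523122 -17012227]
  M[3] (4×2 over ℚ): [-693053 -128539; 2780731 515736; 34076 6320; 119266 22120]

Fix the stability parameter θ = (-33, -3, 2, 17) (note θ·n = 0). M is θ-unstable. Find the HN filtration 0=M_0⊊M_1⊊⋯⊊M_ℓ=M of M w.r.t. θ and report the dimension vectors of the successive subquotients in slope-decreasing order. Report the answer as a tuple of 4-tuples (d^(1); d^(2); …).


Via rank(M_{q-1}∘⋯∘M_p): M ≅ I[1,4]^2, I[4,4]^2.
μ_θ-semistable layers: μ^(1)=17; μ^(2)=2; μ^(3)=-3; μ^(4)=-33

((0, 0, 0, 4); (0, 0, 2, 0); (0, 2, 0, 0); (2, 0, 0, 0))


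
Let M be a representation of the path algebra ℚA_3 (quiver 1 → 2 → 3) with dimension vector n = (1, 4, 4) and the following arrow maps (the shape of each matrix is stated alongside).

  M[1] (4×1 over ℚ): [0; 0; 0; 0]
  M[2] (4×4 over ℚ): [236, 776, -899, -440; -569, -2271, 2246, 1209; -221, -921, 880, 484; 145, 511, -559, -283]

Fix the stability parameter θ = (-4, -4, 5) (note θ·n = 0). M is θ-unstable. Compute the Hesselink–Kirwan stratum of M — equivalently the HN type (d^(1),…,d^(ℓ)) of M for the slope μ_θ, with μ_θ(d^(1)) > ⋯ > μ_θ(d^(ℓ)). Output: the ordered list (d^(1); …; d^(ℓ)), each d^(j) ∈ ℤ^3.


Interval decomposition of M: I[1,1], I[2,2], I[2,3]^3, I[3,3].
HN type (ℓ=2): μ^(1)=5; μ^(2)=-4

((0, 0, 4); (1, 4, 0))


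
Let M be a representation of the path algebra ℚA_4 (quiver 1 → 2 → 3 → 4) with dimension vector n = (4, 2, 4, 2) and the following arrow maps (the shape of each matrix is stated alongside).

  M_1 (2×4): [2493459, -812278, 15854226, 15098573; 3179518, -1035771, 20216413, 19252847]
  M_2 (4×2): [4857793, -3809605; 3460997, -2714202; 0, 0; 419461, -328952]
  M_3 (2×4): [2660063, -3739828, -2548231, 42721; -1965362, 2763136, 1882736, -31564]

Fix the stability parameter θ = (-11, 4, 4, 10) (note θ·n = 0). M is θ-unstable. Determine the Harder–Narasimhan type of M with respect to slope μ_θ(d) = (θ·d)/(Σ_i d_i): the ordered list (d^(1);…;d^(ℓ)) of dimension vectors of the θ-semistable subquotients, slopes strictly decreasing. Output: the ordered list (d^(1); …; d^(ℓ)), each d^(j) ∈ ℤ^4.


Barcode: M ≅ I[1,1]^2, I[1,4]^2, I[3,3]^2. HN layers by μ_θ (3 steps, strictly decreasing):
  μ^(1)=10; μ^(2)=4; μ^(3)=-11

((0, 0, 0, 2); (0, 2, 4, 0); (4, 0, 0, 0))


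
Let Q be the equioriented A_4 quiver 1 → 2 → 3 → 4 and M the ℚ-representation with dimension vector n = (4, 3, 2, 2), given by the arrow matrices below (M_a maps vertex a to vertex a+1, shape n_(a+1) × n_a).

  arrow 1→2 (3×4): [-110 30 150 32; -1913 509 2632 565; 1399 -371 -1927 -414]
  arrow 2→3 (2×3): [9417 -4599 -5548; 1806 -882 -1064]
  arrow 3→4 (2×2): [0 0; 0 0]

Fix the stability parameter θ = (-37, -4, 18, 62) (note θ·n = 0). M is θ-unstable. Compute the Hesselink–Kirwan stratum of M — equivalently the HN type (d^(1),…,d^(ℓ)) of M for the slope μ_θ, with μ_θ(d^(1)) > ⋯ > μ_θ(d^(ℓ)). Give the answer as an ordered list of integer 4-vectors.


Via rank(M_{q-1}∘⋯∘M_p): M ≅ I[1,1], I[1,2]^2, I[1,3], I[3,3], I[4,4]^2.
μ_θ-semistable layers: μ^(1)=62; μ^(2)=18; μ^(3)=-4; μ^(4)=-37

((0, 0, 0, 2); (0, 0, 2, 0); (0, 3, 0, 0); (4, 0, 0, 0))


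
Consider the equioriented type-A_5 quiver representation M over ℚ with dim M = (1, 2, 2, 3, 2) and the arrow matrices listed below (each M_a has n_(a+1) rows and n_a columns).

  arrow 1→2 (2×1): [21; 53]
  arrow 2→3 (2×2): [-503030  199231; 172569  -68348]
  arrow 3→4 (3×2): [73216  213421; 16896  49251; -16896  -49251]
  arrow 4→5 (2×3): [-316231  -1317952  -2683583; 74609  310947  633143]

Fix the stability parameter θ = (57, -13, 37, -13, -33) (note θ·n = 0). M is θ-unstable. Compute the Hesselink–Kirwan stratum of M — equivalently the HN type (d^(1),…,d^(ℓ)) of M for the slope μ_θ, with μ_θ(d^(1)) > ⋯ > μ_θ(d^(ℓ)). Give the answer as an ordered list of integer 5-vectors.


Via rank(M_{q-1}∘⋯∘M_p): M ≅ I[1,5], I[2,3], I[4,4], I[4,5].
μ_θ-semistable layers: μ^(1)=37; μ^(2)=7; μ^(3)=-13; μ^(4)=-23

((0, 0, 1, 0, 0); (1, 1, 1, 1, 1); (0, 1, 0, 1, 0); (0, 0, 0, 1, 1))


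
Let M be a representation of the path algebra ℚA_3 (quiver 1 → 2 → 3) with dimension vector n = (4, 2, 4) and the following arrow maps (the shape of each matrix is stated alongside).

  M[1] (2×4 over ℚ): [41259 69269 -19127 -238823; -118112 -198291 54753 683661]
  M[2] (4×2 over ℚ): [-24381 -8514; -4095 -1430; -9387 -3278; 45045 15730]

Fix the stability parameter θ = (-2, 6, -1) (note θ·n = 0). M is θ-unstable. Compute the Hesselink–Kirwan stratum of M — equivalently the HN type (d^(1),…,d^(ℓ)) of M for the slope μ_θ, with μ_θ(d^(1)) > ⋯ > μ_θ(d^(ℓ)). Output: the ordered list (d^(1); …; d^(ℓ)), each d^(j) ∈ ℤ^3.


Interval decomposition of M: I[1,1]^2, I[1,2], I[1,3], I[3,3]^3.
HN type (ℓ=4): μ^(1)=6; μ^(2)=5/2; μ^(3)=-1; μ^(4)=-2

((0, 1, 0); (0, 1, 1); (0, 0, 3); (4, 0, 0))


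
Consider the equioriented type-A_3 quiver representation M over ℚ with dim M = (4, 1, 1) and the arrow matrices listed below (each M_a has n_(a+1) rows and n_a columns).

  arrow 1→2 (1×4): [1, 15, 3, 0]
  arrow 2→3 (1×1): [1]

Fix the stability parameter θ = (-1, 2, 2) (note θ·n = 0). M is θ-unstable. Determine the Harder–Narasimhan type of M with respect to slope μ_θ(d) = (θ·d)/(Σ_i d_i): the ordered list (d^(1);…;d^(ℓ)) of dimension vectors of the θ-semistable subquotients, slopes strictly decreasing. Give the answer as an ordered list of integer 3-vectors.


Interval decomposition of M: I[1,1]^3, I[1,3].
HN type (ℓ=2): μ^(1)=2; μ^(2)=-1

((0, 1, 1); (4, 0, 0))


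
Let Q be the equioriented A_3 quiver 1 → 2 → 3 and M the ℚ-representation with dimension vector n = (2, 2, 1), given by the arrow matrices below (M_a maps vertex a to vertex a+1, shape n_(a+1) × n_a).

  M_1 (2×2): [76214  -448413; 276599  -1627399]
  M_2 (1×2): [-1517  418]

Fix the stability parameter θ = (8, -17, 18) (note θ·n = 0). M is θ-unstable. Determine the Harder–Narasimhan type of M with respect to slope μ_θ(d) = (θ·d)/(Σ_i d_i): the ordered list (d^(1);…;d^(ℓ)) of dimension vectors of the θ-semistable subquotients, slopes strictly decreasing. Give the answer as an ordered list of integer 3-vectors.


Via rank(M_{q-1}∘⋯∘M_p): M ≅ I[1,2], I[1,3].
μ_θ-semistable layers: μ^(1)=18; μ^(2)=-9/2

((0, 0, 1); (2, 2, 0))


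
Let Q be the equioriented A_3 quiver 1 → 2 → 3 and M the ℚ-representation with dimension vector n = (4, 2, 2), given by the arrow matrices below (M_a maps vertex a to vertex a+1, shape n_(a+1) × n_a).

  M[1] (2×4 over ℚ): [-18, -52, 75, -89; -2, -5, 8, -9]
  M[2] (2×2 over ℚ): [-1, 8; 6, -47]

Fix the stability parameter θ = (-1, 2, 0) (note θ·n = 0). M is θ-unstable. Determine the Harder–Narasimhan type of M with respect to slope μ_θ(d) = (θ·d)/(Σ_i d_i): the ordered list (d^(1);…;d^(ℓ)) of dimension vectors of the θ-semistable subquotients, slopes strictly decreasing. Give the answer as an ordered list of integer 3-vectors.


Interval decomposition of M: I[1,1]^2, I[1,3]^2.
HN type (ℓ=2): μ^(1)=1; μ^(2)=-1

((0, 2, 2); (4, 0, 0))


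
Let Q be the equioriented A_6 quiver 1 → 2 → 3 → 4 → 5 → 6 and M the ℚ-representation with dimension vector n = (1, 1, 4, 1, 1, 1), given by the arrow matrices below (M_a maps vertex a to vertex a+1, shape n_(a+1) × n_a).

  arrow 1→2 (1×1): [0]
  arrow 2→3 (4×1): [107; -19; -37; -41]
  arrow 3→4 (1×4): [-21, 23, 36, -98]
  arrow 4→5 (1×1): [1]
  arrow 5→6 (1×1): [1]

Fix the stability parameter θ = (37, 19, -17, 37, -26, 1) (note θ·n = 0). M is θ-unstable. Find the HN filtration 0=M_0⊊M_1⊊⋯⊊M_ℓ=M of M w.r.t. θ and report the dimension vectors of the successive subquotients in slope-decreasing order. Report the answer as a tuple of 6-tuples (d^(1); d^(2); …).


Via rank(M_{q-1}∘⋯∘M_p): M ≅ I[1,1], I[2,6], I[3,3]^3.
μ_θ-semistable layers: μ^(1)=37; μ^(2)=4; μ^(3)=1; μ^(4)=-17

((1, 0, 0, 0, 0, 0); (0, 0, 0, 1, 1, 1); (0, 1, 1, 0, 0, 0); (0, 0, 3, 0, 0, 0))


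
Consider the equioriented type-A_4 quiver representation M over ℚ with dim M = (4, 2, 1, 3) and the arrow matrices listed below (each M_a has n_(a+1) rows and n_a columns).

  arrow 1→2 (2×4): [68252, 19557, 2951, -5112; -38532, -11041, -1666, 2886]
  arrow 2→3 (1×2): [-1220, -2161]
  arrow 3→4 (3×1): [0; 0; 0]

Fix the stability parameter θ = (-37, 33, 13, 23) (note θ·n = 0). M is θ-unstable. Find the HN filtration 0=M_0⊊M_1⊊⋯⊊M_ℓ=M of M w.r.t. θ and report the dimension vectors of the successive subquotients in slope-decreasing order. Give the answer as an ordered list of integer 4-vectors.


Interval decomposition of M: I[1,1]^2, I[1,2], I[1,3], I[4,4]^3.
HN type (ℓ=3): μ^(1)=33; μ^(2)=23; μ^(3)=-37

((0, 1, 0, 0); (0, 1, 1, 3); (4, 0, 0, 0))


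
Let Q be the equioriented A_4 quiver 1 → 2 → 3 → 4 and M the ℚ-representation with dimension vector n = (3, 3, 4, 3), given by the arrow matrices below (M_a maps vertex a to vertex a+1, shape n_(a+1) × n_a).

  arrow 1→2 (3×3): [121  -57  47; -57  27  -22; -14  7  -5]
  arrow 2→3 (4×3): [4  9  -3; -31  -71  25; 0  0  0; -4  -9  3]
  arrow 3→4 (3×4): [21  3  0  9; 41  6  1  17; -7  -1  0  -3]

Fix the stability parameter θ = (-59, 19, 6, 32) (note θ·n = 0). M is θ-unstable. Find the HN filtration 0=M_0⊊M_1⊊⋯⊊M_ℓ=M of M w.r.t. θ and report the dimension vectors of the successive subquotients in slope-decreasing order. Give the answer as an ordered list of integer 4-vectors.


Via rank(M_{q-1}∘⋯∘M_p): M ≅ I[1,2], I[1,3], I[1,4], I[3,3], I[3,4], I[4,4].
μ_θ-semistable layers: μ^(1)=32; μ^(2)=19; μ^(3)=25/2; μ^(4)=6; μ^(5)=-59

((0, 0, 0, 3); (0, 1, 0, 0); (0, 2, 2, 0); (0, 0, 2, 0); (3, 0, 0, 0))


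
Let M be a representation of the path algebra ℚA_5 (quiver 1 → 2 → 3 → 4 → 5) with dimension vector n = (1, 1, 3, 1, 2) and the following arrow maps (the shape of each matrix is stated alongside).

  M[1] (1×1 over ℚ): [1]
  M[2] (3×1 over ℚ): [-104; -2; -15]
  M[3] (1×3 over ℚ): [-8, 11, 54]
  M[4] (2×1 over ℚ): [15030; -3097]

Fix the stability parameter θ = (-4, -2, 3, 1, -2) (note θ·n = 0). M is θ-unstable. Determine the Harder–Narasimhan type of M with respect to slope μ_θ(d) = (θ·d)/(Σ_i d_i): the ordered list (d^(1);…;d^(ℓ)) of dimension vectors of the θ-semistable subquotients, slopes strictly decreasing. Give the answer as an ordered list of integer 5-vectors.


Interval decomposition of M: I[1,3], I[3,3], I[3,5], I[5,5].
HN type (ℓ=4): μ^(1)=3; μ^(2)=2/3; μ^(3)=-2; μ^(4)=-4

((0, 0, 2, 0, 0); (0, 0, 1, 1, 1); (0, 1, 0, 0, 1); (1, 0, 0, 0, 0))


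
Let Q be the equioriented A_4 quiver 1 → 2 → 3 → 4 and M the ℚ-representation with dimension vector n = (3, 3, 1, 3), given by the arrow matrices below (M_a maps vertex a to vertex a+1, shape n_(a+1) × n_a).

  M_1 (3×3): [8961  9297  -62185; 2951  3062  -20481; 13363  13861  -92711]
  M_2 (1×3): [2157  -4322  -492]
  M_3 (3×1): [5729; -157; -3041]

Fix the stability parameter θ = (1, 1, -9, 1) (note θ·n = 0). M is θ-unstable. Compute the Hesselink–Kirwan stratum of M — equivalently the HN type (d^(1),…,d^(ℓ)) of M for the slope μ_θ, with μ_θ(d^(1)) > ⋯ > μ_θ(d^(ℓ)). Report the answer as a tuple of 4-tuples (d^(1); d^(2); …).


Via rank(M_{q-1}∘⋯∘M_p): M ≅ I[1,1], I[1,2], I[1,4], I[2,2], I[4,4]^2.
μ_θ-semistable layers: μ^(1)=1; μ^(2)=-7/3

((2, 2, 0, 3); (1, 1, 1, 0))


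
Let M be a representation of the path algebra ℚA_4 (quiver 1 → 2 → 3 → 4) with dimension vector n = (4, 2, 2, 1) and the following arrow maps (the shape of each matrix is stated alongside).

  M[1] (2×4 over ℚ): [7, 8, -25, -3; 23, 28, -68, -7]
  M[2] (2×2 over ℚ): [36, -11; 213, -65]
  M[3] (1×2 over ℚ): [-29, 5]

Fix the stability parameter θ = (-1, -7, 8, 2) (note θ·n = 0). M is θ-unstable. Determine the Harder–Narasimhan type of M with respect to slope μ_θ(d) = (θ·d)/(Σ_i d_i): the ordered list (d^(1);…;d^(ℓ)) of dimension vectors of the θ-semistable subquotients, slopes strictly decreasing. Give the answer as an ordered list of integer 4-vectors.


Barcode: M ≅ I[1,1]^2, I[1,3], I[1,4]. HN layers by μ_θ (4 steps, strictly decreasing):
  μ^(1)=8; μ^(2)=5; μ^(3)=-1; μ^(4)=-4

((0, 0, 1, 0); (0, 0, 1, 1); (2, 0, 0, 0); (2, 2, 0, 0))


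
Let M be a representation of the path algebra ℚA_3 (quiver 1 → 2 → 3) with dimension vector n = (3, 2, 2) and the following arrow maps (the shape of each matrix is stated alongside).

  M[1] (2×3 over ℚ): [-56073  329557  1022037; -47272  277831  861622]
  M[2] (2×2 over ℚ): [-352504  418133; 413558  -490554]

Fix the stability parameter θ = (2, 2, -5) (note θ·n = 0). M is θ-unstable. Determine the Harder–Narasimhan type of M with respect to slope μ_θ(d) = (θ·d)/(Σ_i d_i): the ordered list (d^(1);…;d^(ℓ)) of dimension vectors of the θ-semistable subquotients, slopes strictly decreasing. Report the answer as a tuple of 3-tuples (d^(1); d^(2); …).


Via rank(M_{q-1}∘⋯∘M_p): M ≅ I[1,1], I[1,3]^2.
μ_θ-semistable layers: μ^(1)=2; μ^(2)=-1/3

((1, 0, 0); (2, 2, 2))


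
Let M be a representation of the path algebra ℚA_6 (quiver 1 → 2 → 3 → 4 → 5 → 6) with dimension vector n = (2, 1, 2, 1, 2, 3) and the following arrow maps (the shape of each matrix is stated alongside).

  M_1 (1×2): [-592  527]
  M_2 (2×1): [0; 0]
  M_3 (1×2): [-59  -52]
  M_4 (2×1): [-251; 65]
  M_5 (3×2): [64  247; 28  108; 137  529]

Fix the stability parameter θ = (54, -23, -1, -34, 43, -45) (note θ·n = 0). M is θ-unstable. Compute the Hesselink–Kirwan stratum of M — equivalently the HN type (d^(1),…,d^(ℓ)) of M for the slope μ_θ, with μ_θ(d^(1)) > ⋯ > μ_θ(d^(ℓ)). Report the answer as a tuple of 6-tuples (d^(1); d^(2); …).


Interval decomposition of M: I[1,1], I[1,2], I[3,3], I[3,6], I[5,6], I[6,6].
HN type (ℓ=5): μ^(1)=54; μ^(2)=31/2; μ^(3)=-1; μ^(4)=-35/2; μ^(5)=-45

((1, 0, 0, 0, 0, 0); (1, 1, 0, 0, 0, 0); (0, 0, 1, 0, 2, 2); (0, 0, 1, 1, 0, 0); (0, 0, 0, 0, 0, 1))


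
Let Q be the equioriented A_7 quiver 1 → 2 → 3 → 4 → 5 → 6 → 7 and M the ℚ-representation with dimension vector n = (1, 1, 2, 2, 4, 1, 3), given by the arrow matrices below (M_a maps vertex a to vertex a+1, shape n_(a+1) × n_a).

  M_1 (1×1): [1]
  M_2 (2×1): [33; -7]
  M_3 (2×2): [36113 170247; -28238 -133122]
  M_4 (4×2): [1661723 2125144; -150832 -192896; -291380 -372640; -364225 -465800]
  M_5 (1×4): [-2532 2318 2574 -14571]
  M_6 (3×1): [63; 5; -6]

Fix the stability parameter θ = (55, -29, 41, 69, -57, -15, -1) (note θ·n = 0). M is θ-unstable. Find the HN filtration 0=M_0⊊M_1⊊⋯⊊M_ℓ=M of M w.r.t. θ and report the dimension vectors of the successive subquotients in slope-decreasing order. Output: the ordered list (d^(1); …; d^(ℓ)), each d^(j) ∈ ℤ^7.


Barcode: M ≅ I[1,3], I[3,7], I[4,4], I[5,5]^3, I[7,7]^2. HN layers by μ_θ (6 steps, strictly decreasing):
  μ^(1)=69; μ^(2)=41; μ^(3)=13; μ^(4)=37/5; μ^(5)=-1; μ^(6)=-57

((0, 0, 0, 1, 0, 0, 0); (0, 0, 1, 0, 0, 0, 0); (1, 1, 0, 0, 0, 0, 0); (0, 0, 1, 1, 1, 1, 1); (0, 0, 0, 0, 0, 0, 2); (0, 0, 0, 0, 3, 0, 0))


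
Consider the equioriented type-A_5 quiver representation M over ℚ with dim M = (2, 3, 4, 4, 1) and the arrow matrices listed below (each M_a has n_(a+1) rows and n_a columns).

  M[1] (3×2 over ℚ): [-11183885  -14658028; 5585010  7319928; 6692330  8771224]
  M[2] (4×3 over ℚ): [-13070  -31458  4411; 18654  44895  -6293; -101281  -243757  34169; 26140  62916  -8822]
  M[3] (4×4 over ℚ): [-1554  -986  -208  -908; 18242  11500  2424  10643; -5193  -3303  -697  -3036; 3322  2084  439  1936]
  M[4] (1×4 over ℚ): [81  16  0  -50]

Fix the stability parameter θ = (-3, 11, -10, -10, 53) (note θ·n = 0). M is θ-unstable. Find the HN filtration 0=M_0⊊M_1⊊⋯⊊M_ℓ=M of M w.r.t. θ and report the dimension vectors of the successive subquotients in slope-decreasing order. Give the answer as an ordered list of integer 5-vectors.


Via rank(M_{q-1}∘⋯∘M_p): M ≅ I[1,1], I[1,5], I[2,3], I[2,4], I[3,4], I[4,4].
μ_θ-semistable layers: μ^(1)=53; μ^(2)=1/2; μ^(3)=-3; μ^(4)=-10

((0, 0, 0, 0, 1); (0, 1, 1, 0, 0); (2, 2, 2, 2, 0); (0, 0, 1, 2, 0))


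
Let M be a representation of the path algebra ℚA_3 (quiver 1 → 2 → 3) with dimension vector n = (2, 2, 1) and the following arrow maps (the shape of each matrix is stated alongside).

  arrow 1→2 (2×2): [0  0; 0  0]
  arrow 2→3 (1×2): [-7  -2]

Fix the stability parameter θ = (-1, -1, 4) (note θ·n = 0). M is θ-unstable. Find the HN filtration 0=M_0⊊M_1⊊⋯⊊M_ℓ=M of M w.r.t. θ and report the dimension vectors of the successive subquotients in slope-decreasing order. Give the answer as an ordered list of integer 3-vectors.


Via rank(M_{q-1}∘⋯∘M_p): M ≅ I[1,1]^2, I[2,2], I[2,3].
μ_θ-semistable layers: μ^(1)=4; μ^(2)=-1

((0, 0, 1); (2, 2, 0))


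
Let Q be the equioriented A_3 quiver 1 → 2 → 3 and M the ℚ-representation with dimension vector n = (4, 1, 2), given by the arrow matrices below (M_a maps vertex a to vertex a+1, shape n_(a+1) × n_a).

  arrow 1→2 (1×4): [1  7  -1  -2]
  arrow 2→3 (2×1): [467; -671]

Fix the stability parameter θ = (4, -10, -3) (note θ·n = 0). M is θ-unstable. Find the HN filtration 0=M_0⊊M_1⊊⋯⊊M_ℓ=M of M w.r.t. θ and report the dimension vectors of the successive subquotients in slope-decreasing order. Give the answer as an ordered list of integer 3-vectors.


Via rank(M_{q-1}∘⋯∘M_p): M ≅ I[1,1]^3, I[1,3], I[3,3].
μ_θ-semistable layers: μ^(1)=4; μ^(2)=-3

((3, 0, 0); (1, 1, 2))


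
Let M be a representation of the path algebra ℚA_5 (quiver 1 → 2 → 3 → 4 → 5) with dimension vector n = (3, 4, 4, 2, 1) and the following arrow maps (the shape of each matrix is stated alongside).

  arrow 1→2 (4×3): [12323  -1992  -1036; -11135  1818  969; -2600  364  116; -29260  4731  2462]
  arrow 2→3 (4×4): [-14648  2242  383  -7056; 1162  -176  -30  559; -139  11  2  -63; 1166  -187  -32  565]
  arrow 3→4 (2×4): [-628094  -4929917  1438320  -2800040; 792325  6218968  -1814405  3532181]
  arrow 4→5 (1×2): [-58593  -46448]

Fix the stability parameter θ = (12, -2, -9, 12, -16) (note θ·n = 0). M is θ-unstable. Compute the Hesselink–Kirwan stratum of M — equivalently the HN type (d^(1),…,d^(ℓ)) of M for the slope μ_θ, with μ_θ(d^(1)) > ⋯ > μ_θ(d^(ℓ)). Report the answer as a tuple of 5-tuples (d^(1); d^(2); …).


Barcode: M ≅ I[1,3], I[1,4], I[1,5], I[2,3]. HN layers by μ_θ (4 steps, strictly decreasing):
  μ^(1)=12; μ^(2)=1/3; μ^(3)=-3/5; μ^(4)=-11/2

((0, 0, 0, 1, 0); (2, 2, 2, 0, 0); (1, 1, 1, 1, 1); (0, 1, 1, 0, 0))


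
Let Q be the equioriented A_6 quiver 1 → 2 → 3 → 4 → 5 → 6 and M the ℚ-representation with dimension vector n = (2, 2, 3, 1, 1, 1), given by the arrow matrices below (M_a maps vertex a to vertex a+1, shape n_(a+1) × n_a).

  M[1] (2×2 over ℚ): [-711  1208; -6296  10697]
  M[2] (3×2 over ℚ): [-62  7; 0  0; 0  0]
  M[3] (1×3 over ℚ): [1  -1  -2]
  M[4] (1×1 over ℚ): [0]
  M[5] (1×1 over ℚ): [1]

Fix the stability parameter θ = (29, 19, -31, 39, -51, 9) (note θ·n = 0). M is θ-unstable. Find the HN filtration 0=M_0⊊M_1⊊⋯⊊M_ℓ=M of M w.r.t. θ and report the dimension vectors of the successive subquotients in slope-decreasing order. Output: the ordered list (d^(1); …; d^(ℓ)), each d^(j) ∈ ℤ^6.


Via rank(M_{q-1}∘⋯∘M_p): M ≅ I[1,2], I[1,4], I[3,3]^2, I[5,6].
μ_θ-semistable layers: μ^(1)=39; μ^(2)=24; μ^(3)=9; μ^(4)=17/3; μ^(5)=-31; μ^(6)=-51

((0, 0, 0, 1, 0, 0); (1, 1, 0, 0, 0, 0); (0, 0, 0, 0, 0, 1); (1, 1, 1, 0, 0, 0); (0, 0, 2, 0, 0, 0); (0, 0, 0, 0, 1, 0))


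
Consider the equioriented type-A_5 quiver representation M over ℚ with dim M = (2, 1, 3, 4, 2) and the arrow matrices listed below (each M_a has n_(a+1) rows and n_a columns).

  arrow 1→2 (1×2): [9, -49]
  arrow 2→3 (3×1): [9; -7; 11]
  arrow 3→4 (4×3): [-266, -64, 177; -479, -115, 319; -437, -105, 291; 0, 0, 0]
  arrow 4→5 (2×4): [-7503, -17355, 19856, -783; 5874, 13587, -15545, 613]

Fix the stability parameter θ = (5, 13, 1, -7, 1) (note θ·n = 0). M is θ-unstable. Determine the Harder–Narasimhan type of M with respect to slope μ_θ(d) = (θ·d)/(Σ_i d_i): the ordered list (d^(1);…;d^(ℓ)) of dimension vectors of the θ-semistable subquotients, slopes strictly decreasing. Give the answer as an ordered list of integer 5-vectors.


Barcode: M ≅ I[1,1], I[1,4], I[3,5]^2, I[4,4]. HN layers by μ_θ (5 steps, strictly decreasing):
  μ^(1)=5; μ^(2)=3; μ^(3)=1; μ^(4)=-3; μ^(5)=-7

((1, 0, 0, 0, 0); (1, 1, 1, 1, 0); (0, 0, 0, 0, 2); (0, 0, 2, 2, 0); (0, 0, 0, 1, 0))


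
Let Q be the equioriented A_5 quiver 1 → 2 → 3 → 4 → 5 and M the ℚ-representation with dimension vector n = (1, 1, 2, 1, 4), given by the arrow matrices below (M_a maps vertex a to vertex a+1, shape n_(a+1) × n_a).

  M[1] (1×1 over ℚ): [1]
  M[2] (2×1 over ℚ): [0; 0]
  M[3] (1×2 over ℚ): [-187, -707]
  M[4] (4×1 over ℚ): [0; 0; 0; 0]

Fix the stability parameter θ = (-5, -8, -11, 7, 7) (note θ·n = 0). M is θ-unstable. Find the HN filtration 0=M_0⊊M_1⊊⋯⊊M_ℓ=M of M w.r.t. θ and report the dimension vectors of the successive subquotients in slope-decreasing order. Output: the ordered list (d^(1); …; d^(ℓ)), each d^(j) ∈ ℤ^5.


Interval decomposition of M: I[1,2], I[3,3], I[3,4], I[5,5]^4.
HN type (ℓ=3): μ^(1)=7; μ^(2)=-13/2; μ^(3)=-11

((0, 0, 0, 1, 4); (1, 1, 0, 0, 0); (0, 0, 2, 0, 0))


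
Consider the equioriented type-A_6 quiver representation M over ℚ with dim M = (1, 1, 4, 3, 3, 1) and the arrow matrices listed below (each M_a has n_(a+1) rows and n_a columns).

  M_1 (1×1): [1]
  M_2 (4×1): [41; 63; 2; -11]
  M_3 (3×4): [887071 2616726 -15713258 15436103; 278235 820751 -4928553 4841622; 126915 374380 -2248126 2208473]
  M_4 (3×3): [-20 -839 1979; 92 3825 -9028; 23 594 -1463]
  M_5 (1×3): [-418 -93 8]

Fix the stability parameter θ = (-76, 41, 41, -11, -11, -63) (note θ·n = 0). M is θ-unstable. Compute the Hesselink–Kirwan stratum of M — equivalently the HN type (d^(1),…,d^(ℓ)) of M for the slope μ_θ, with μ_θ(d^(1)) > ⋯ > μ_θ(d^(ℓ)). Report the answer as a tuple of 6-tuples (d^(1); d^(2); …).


Barcode: M ≅ I[1,3], I[3,5]^2, I[3,6]. HN layers by μ_θ (4 steps, strictly decreasing):
  μ^(1)=41; μ^(2)=19/3; μ^(3)=-11; μ^(4)=-76

((0, 1, 1, 0, 0, 0); (0, 0, 2, 2, 2, 0); (0, 0, 1, 1, 1, 1); (1, 0, 0, 0, 0, 0))


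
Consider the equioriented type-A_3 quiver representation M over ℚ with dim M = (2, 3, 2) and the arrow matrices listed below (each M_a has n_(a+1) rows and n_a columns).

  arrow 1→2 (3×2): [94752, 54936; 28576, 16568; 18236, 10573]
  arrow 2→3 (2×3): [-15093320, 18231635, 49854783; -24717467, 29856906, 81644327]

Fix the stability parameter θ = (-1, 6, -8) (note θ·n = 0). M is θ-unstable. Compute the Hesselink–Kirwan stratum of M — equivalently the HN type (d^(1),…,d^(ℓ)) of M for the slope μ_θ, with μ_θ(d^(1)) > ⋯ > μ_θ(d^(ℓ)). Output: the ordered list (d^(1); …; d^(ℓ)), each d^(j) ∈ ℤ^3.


Via rank(M_{q-1}∘⋯∘M_p): M ≅ I[1,1], I[1,3], I[2,2], I[2,3].
μ_θ-semistable layers: μ^(1)=6; μ^(2)=-1

((0, 1, 0); (2, 2, 2))


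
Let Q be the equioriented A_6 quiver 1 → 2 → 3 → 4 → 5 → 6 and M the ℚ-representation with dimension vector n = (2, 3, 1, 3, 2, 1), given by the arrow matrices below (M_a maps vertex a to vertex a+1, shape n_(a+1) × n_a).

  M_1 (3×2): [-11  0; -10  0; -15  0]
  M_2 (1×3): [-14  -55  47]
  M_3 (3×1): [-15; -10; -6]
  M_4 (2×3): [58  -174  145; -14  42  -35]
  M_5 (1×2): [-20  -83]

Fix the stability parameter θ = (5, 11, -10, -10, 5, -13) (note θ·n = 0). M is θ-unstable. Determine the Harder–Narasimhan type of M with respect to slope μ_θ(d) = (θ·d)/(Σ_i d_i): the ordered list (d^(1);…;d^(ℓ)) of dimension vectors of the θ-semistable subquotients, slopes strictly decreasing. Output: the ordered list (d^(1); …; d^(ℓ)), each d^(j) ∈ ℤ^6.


Via rank(M_{q-1}∘⋯∘M_p): M ≅ I[1,1], I[1,4], I[2,2]^2, I[4,4], I[4,6], I[5,5].
μ_θ-semistable layers: μ^(1)=11; μ^(2)=5; μ^(3)=-1; μ^(4)=-4; μ^(5)=-10

((0, 2, 0, 0, 0, 0); (1, 0, 0, 0, 1, 0); (1, 1, 1, 1, 0, 0); (0, 0, 0, 0, 1, 1); (0, 0, 0, 2, 0, 0))


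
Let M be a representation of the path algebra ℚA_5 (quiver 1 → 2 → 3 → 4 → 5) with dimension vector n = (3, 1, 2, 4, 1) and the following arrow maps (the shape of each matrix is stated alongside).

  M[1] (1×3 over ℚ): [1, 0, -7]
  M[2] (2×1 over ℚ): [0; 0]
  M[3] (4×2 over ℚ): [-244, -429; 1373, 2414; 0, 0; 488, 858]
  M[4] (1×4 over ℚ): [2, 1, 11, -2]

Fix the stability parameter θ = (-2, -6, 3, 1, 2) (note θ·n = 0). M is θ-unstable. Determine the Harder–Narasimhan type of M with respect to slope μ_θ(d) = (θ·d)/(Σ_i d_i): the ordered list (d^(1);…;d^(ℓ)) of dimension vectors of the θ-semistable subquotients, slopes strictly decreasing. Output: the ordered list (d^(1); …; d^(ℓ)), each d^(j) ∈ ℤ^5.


Interval decomposition of M: I[1,1]^2, I[1,2], I[3,4], I[3,5], I[4,4]^2.
HN type (ℓ=4): μ^(1)=2; μ^(2)=1; μ^(3)=-2; μ^(4)=-4

((0, 0, 2, 2, 1); (0, 0, 0, 2, 0); (2, 0, 0, 0, 0); (1, 1, 0, 0, 0))


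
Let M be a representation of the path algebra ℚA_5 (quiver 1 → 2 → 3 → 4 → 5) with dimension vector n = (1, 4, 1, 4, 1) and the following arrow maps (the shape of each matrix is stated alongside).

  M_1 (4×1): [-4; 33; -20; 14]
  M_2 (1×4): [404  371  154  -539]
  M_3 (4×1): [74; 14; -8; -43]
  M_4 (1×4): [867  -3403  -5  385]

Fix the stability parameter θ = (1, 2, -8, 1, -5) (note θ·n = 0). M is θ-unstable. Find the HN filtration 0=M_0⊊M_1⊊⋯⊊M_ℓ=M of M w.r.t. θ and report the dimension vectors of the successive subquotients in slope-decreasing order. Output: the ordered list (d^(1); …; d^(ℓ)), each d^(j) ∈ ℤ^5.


Interval decomposition of M: I[1,5], I[2,2]^3, I[4,4]^3.
HN type (ℓ=3): μ^(1)=2; μ^(2)=1; μ^(3)=-9/5

((0, 3, 0, 0, 0); (0, 0, 0, 3, 0); (1, 1, 1, 1, 1))


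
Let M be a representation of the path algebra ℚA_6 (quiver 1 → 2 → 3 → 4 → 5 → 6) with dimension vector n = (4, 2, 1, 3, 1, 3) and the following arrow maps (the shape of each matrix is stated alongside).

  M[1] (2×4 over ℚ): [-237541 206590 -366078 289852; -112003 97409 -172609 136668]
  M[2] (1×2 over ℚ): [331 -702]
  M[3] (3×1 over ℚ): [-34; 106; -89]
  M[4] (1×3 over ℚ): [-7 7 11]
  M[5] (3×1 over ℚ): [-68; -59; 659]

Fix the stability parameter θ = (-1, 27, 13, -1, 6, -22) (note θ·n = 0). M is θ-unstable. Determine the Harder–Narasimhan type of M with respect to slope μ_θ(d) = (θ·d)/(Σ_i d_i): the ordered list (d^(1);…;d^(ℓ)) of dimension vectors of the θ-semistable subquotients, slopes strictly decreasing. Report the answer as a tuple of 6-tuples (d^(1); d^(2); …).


Barcode: M ≅ I[1,1]^2, I[1,2], I[1,6], I[4,4]^2, I[6,6]^2. HN layers by μ_θ (4 steps, strictly decreasing):
  μ^(1)=27; μ^(2)=23/5; μ^(3)=-1; μ^(4)=-22

((0, 1, 0, 0, 0, 0); (0, 1, 1, 1, 1, 1); (4, 0, 0, 2, 0, 0); (0, 0, 0, 0, 0, 2))


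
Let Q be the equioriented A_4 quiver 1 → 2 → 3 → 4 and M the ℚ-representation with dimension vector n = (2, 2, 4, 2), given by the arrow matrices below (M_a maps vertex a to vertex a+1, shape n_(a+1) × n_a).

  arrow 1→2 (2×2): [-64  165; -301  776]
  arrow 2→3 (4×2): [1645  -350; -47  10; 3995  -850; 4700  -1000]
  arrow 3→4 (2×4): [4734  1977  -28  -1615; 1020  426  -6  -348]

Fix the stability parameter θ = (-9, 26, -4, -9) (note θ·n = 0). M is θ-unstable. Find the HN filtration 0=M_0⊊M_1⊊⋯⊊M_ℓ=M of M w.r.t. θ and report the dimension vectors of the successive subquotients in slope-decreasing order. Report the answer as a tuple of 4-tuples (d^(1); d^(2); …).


Via rank(M_{q-1}∘⋯∘M_p): M ≅ I[1,2], I[1,4], I[3,3]^2, I[3,4].
μ_θ-semistable layers: μ^(1)=26; μ^(2)=13/3; μ^(3)=-4; μ^(4)=-13/2; μ^(5)=-9

((0, 1, 0, 0); (0, 1, 1, 1); (0, 0, 2, 0); (0, 0, 1, 1); (2, 0, 0, 0))


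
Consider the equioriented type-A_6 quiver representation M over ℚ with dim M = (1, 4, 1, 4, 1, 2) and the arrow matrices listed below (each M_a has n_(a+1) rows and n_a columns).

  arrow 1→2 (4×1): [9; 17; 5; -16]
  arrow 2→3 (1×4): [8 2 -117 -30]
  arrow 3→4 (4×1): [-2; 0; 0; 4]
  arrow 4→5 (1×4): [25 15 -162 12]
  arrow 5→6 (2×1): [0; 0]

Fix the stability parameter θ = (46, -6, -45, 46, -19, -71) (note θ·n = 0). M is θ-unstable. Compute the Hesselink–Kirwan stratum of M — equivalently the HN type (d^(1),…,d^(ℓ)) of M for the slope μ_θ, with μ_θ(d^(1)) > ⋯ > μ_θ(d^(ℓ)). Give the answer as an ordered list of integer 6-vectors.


Via rank(M_{q-1}∘⋯∘M_p): M ≅ I[1,5], I[2,2]^3, I[4,4]^3, I[6,6]^2.
μ_θ-semistable layers: μ^(1)=46; μ^(2)=27/2; μ^(3)=-5/3; μ^(4)=-6; μ^(5)=-71

((0, 0, 0, 3, 0, 0); (0, 0, 0, 1, 1, 0); (1, 1, 1, 0, 0, 0); (0, 3, 0, 0, 0, 0); (0, 0, 0, 0, 0, 2))


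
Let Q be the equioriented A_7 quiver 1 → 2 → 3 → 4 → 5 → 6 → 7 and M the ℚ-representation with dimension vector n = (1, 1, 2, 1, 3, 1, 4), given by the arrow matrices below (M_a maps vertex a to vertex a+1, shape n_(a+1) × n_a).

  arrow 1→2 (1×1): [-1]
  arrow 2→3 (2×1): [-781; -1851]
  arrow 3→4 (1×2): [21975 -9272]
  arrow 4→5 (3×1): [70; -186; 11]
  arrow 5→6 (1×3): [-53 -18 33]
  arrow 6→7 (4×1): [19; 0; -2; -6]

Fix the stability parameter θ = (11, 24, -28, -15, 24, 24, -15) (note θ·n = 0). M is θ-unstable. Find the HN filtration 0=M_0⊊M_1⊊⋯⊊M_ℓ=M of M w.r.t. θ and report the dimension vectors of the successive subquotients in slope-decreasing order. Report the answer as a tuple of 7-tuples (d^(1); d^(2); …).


Via rank(M_{q-1}∘⋯∘M_p): M ≅ I[1,7], I[3,3], I[5,5]^2, I[7,7]^3.
μ_θ-semistable layers: μ^(1)=24; μ^(2)=11; μ^(3)=-2; μ^(4)=-15; μ^(5)=-28

((0, 0, 0, 0, 2, 0, 0); (0, 0, 0, 0, 1, 1, 1); (1, 1, 1, 1, 0, 0, 0); (0, 0, 0, 0, 0, 0, 3); (0, 0, 1, 0, 0, 0, 0))


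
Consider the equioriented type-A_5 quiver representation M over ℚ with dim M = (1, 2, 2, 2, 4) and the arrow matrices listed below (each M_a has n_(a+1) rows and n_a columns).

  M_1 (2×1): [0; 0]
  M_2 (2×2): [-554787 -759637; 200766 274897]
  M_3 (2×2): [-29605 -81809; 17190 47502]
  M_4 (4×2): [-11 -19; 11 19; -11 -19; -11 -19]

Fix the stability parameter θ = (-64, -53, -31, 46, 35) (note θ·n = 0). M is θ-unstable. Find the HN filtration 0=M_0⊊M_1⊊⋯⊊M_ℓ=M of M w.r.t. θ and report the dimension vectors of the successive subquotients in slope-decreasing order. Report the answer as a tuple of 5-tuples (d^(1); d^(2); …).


Via rank(M_{q-1}∘⋯∘M_p): M ≅ I[1,1], I[2,3], I[2,5], I[4,4], I[5,5]^3.
μ_θ-semistable layers: μ^(1)=46; μ^(2)=81/2; μ^(3)=35; μ^(4)=-31; μ^(5)=-53; μ^(6)=-64

((0, 0, 0, 1, 0); (0, 0, 0, 1, 1); (0, 0, 0, 0, 3); (0, 0, 2, 0, 0); (0, 2, 0, 0, 0); (1, 0, 0, 0, 0))


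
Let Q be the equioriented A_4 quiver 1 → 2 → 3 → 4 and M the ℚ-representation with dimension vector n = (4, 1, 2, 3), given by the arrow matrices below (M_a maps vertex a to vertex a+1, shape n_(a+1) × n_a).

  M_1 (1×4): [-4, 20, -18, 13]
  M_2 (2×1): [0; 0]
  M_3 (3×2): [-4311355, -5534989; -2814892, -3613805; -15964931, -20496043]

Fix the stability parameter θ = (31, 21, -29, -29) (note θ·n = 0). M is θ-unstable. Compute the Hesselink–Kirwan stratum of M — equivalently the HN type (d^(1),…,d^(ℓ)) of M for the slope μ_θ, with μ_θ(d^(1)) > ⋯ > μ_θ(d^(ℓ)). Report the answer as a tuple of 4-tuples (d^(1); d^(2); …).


Via rank(M_{q-1}∘⋯∘M_p): M ≅ I[1,1]^3, I[1,2], I[3,4]^2, I[4,4].
μ_θ-semistable layers: μ^(1)=31; μ^(2)=26; μ^(3)=-29

((3, 0, 0, 0); (1, 1, 0, 0); (0, 0, 2, 3))


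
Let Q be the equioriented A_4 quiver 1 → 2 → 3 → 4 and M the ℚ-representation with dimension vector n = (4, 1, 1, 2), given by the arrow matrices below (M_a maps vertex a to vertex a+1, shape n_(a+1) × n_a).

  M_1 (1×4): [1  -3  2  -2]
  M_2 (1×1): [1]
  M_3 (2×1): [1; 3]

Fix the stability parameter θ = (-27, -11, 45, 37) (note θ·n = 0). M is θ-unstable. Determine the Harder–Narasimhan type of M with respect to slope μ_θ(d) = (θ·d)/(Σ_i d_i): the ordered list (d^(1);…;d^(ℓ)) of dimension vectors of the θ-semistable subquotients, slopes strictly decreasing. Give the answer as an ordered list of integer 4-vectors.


Barcode: M ≅ I[1,1]^3, I[1,4], I[4,4]. HN layers by μ_θ (4 steps, strictly decreasing):
  μ^(1)=41; μ^(2)=37; μ^(3)=-11; μ^(4)=-27

((0, 0, 1, 1); (0, 0, 0, 1); (0, 1, 0, 0); (4, 0, 0, 0))


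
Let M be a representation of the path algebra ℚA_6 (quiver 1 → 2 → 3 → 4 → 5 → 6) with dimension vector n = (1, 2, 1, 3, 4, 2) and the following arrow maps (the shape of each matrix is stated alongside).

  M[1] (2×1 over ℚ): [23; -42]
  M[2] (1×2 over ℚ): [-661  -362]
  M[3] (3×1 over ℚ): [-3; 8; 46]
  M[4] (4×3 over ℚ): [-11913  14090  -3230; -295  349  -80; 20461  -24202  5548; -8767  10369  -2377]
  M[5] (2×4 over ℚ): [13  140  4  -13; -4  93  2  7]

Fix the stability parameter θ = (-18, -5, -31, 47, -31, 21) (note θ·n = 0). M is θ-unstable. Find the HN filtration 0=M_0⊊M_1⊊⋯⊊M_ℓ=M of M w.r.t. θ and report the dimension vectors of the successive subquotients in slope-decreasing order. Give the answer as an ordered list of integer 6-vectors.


Interval decomposition of M: I[1,5], I[2,2], I[4,6]^2, I[5,5].
HN type (ℓ=5): μ^(1)=21; μ^(2)=8; μ^(3)=-5; μ^(4)=-18; μ^(5)=-31

((0, 0, 0, 0, 0, 2); (0, 0, 0, 3, 3, 0); (0, 1, 0, 0, 0, 0); (1, 1, 1, 0, 0, 0); (0, 0, 0, 0, 1, 0))
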